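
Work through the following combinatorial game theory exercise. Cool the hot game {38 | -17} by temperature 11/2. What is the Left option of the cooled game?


Original game: {38 | -17} (a switch {a | b} with a > b).
Cooling by t (for t below the temperature (a - b)/2 = 55/2) taxes each move by t: {a | b} cooled by t is {a - t | b + t}.
Cooling amount: t = 11/2
Cooled Left option: 38 - 11/2 = 65/2
Cooled Right option: -17 + 11/2 = -23/2
Cooled game: {65/2 | -23/2}
Left option = 65/2

65/2


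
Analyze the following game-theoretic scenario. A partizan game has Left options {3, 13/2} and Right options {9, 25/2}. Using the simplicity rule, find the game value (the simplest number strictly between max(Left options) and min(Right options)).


Left options: {3, 13/2}, max = 13/2
Right options: {9, 25/2}, min = 9
All options are numbers and max(Left) < min(Right), so by the simplicity theorem the value is the simplest (earliest-born) number strictly between 13/2 and 9.
Integers 7 through 8 all lie strictly between 13/2 and 9.
Among integers, the simplest (lowest birthday = smallest |n|; 0 is born on day 0, +-n on day n) is 7.
No non-integer in the interval can be simpler: if x is a non-integer in the interval, then floor(x) or ceil(x) also lies in the interval (the interval contains an integer), and both are proper prefixes of x's sign expansion, i.e. born earlier. So the game value is 7.
Game value = 7

7


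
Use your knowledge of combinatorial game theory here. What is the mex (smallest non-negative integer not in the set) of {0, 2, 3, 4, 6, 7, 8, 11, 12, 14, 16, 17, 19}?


Set = {0, 2, 3, 4, 6, 7, 8, 11, 12, 14, 16, 17, 19}
0 is in the set.
1 is NOT in the set. This is the mex.
mex = 1

1


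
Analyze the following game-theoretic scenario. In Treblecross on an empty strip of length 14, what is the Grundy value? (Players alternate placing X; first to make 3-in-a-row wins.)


Treblecross: place X on empty cells; 3-in-a-row wins.
Playing within two cells of an existing X lets the opponent win at once, so sensible play treats the cells i-2..i+2 around each X as dead. The player left with no safe cell loses, so this is a normal-play take-away game on strips of safe cells.
Placing X at cell i (0-indexed) of a strip of k safe cells leaves independent strips of sizes max(0, i-2) and max(0, k-i-3). Hence G(k) = mex{ G(max(0,i-2)) XOR G(max(0,k-i-3)) : 0 <= i < k }, with G(0) = 0.
G(1): splits (0,0):0^0=0 -> mex({0}) = 1
G(2): splits (0,0):0^0=0 -> mex({0}) = 1
G(3): splits (0,0):0^0=0 -> mex({0}) = 1
G(4): splits (0,1):0^1=1 (0,0):0^0=0 -> mex({0, 1}) = 2
G(5): splits (0,2):0^1=1 (0,1):0^1=1 (0,0):0^0=0 -> mex({0, 1}) = 2
G(6) = mex({1}) = 0
G(7) = mex({0, 1, 2}) = 3
G(8) = mex({0, 1, 2}) = 3
G(9) = mex({0, 2}) = 1
G(10) = mex({0, 2, 3}) = 1
G(11) = mex({0, 3}) = 1
G(12) = mex({1, 3}) = 0
G(13) = mex({0, 1, 2, 3}) = 4
G(14) = mex({0, 1, 2}) = 3
Therefore G(14) = 3.

3


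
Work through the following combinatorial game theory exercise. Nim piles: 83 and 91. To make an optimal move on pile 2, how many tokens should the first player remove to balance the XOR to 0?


Piles: 83 and 91
Current XOR: 83 XOR 91 = 8 (non-zero, so this is an N-position).
To make the XOR zero, we need to find a move that balances the piles.
For pile 2 (size 91): target = 91 XOR 8 = 83
We reduce pile 2 from 91 to 83.
Tokens removed: 91 - 83 = 8
Verification: 83 XOR 83 = 0

8


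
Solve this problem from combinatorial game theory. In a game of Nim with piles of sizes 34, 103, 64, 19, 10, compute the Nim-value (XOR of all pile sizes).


We need the XOR (exclusive or) of all pile sizes.
After XOR-ing pile 1 (size 34): 0 XOR 34 = 34
After XOR-ing pile 2 (size 103): 34 XOR 103 = 69
After XOR-ing pile 3 (size 64): 69 XOR 64 = 5
After XOR-ing pile 4 (size 19): 5 XOR 19 = 22
After XOR-ing pile 5 (size 10): 22 XOR 10 = 28
The Nim-value of this position is 28.

28


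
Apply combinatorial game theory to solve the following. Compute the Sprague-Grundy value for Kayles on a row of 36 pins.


Kayles: a move removes 1 or 2 adjacent pins from a contiguous row.
Removing pins from a row of k leaves two independent rows (a, b) with a + b = k - 1 (one pin) or a + b = k - 2 (two pins); an end removal gives a = 0.
By Sprague-Grundy, G(k) = mex{ G(a) XOR G(b) } over all these splits. G(0) = 0.
G(1): splits (0,0):0^0=0 -> mex({0}) = 1
G(2): splits (0,1):0^1=1 (0,0):0^0=0 -> mex({0, 1}) = 2
G(3): splits (0,2):0^2=2 (1,1):1^1=0 (0,1):0^1=1 -> mex({0, 1, 2}) = 3
G(4): splits (0,3):0^3=3 (1,2):1^2=3 (0,2):0^2=2 (1,1):1^1=0 -> mex({0, 2, 3}) = 1
G(5): splits (0,4):0^1=1 (1,3):1^3=2 (2,2):2^2=0 (0,3):0^3=3 (1,2):1^2=3 -> mex({0, 1, 2, 3}) = 4
G(6) = mex({0, 1, 2, 4}) = 3
G(7) = mex({0, 1, 3, 4, 5}) = 2
G(8) = mex({0, 2, 3, 5, 6}) = 1
G(9) = mex({0, 1, 2, 3, 6, 7}) = 4
G(10) = mex({0, 1, 3, 4, 5, 7}) = 2
G(11) = mex({0, 1, 2, 3, 4, 5}) = 6
G(12) = mex({0, 1, 2, 3, 5, 6, 7}) = 4
G(13) = mex({0, 2, 3, 4, 6, 7}) = 1
G(14) = mex({0, 1, 4, 5, 6, 7}) = 2
G(15) = mex({0, 1, 2, 3, 4, 5, 6}) = 7
G(16) = mex({0, 2, 3, 5, 6, 7}) = 1
G(17) = mex({0, 1, 2, 3, 5, 6, 7}) = 4
G(18) = mex({0, 1, 2, 4, 5, 6}) = 3
G(19) = mex({0, 1, 3, 4, 5, 7}) = 2
G(20) = mex({0, 2, 3, 4, 5, 6, 7}) = 1
G(21) = mex({0, 1, 2, 3, 5, 6, 7}) = 4
G(22) = mex({0, 1, 2, 3, 4, 5, 7}) = 6
G(23) = mex({0, 1, 2, 3, 4, 5, 6}) = 7
G(24) = mex({0, 1, 2, 3, 5, 6, 7}) = 4
G(25) = mex({0, 2, 3, 4, 6, 7}) = 1
G(26) = mex({0, 1, 3, 4, 5, 6, 7}) = 2
G(27) = mex({0, 1, 2, 3, 4, 5, 6, 7}) = 8
G(28) = mex({0, 1, 2, 3, 4, 6, 7, 8}) = 5
G(29) = mex({0, 1, 2, 3, 5, 6, 7, 8, 9}) = 4
G(30) = mex({0, 1, 2, 3, 4, 5, 6, 9, 10}) = 7
G(31) = mex({0, 1, 3, 4, 5, 7, 10, 11}) = 2
G(32) = mex({0, 2, 3, 4, 5, 6, 7, 9, 11}) = 1
G(33) = mex({0, 1, 2, 3, 4, 5, 6, 7, 9, 12}) = 8
G(34) = mex({0, 1, 2, 3, 4, 5, 7, 8, 11, 12}) = 6
G(35) = mex({0, 1, 2, 3, 4, 5, 6, 8, 9, 10, 11}) = 7
G(36) = mex({0, 1, 2, 3, 5, 6, 7, 9, 10}) = 4
Therefore G(36) = 4.

4


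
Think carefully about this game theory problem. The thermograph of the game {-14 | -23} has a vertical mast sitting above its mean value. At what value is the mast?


Game = {-14 | -23}, a switch {a | b} with numbers a > b.
Its thermograph has left wall a - t and right wall b + t, which meet at t = (a - b)/2, where both equal (a + b)/2. So the mast (mean value) is at (a + b)/2.
Mean = (-14 + (-23))/2 = -37/2 = -37/2

-37/2


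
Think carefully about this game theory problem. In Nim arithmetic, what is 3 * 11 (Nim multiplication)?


Nim multiplication is bilinear over XOR: (u XOR v) * w = (u*w) XOR (v*w).
So we split each operand into its bit components and XOR the pairwise Nim products.
3 = 1 + 2 (as XOR of powers of 2).
11 = 1 + 2 + 8 (as XOR of powers of 2).
Using the standard Nim-product table on single bits:
  2*2 = 3,   2*4 = 8,   2*8 = 12,
  4*4 = 6,   4*8 = 11,  8*8 = 13,
and  1*x = x (identity), k*l = l*k (commutative).
Pairwise Nim products:
  1 * 1 = 1
  1 * 2 = 2
  1 * 8 = 8
  2 * 1 = 2
  2 * 2 = 3
  2 * 8 = 12
XOR them: 1 XOR 2 XOR 8 XOR 2 XOR 3 XOR 12 = 6.
Result: 3 * 11 = 6 (in Nim).

6


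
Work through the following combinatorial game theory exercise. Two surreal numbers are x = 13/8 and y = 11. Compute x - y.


x = 13/8, y = 11
Converting to common denominator: 8
x = 13/8, y = 88/8
x - y = 13/8 - 11 = -75/8

-75/8


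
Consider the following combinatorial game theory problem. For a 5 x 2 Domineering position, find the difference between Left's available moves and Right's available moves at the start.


Board is 5 x 2 (rows x cols).
Left (vertical) placements: (rows-1) * cols = 4 * 2 = 8
Right (horizontal) placements: rows * (cols-1) = 5 * 1 = 5
Advantage = Left - Right = 8 - 5 = 3

3


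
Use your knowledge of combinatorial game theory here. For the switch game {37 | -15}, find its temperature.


The game is {37 | -15}, a switch {a | b} with numbers a > b.
Cooling {a | b} by t gives {a - t | b + t}, which stops being hot when a - t = b + t, i.e. at t = (a - b)/2. So the temperature of a switch is (a - b)/2.
Temperature = (Left option - Right option) / 2
= (37 - (-15)) / 2
= 52 / 2
= 26

26


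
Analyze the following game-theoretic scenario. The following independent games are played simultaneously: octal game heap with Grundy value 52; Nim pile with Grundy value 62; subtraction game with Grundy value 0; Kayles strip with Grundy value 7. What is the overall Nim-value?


By the Sprague-Grundy theorem, the Grundy value of a sum of games is the XOR of individual Grundy values.
octal game heap: Grundy value = 52. Running XOR: 0 XOR 52 = 52
Nim pile: Grundy value = 62. Running XOR: 52 XOR 62 = 10
subtraction game: Grundy value = 0. Running XOR: 10 XOR 0 = 10
Kayles strip: Grundy value = 7. Running XOR: 10 XOR 7 = 13
The combined Grundy value is 13.

13


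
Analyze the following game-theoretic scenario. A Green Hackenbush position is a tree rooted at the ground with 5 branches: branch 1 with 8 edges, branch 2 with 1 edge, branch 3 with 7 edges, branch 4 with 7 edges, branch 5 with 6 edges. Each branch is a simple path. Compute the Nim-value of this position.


The tree has 5 branches from the ground vertex.
In Green Hackenbush, the Nim-value of a simple path of length k is k.
Branch 1: length 8, Nim-value = 8
Branch 2: length 1, Nim-value = 1
Branch 3: length 7, Nim-value = 7
Branch 4: length 7, Nim-value = 7
Branch 5: length 6, Nim-value = 6
Total Nim-value = XOR of all branch values:
0 XOR 8 = 8
8 XOR 1 = 9
9 XOR 7 = 14
14 XOR 7 = 9
9 XOR 6 = 15
Nim-value of the tree = 15

15


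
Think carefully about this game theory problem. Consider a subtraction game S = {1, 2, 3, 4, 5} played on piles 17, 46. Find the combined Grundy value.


Subtraction set: {1, 2, 3, 4, 5}
For this subtraction set, G(n) = n mod 6 (period = max + 1 = 6).
Pile 1 (size 17): G(17) = 17 mod 6 = 5
Pile 2 (size 46): G(46) = 46 mod 6 = 4
Total Grundy value = XOR of all: 5 XOR 4 = 1

1


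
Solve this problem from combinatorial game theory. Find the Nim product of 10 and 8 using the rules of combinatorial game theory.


Nim multiplication is bilinear over XOR: (u XOR v) * w = (u*w) XOR (v*w).
So we split each operand into its bit components and XOR the pairwise Nim products.
10 = 2 + 8 (as XOR of powers of 2).
8 = 8 (as XOR of powers of 2).
Using the standard Nim-product table on single bits:
  2*2 = 3,   2*4 = 8,   2*8 = 12,
  4*4 = 6,   4*8 = 11,  8*8 = 13,
and  1*x = x (identity), k*l = l*k (commutative).
Pairwise Nim products:
  2 * 8 = 12
  8 * 8 = 13
XOR them: 12 XOR 13 = 1.
Result: 10 * 8 = 1 (in Nim).

1


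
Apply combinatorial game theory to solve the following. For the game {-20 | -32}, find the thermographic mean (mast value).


Game = {-20 | -32}, a switch {a | b} with numbers a > b.
Its thermograph has left wall a - t and right wall b + t, which meet at t = (a - b)/2, where both equal (a + b)/2. So the mast (mean value) is at (a + b)/2.
Mean = (-20 + (-32))/2 = -52/2 = -26

-26


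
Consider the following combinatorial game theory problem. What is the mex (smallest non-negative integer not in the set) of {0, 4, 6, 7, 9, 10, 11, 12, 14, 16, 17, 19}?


Set = {0, 4, 6, 7, 9, 10, 11, 12, 14, 16, 17, 19}
0 is in the set.
1 is NOT in the set. This is the mex.
mex = 1

1


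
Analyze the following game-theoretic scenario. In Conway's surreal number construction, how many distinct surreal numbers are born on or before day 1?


Day 0: {|} = 0 is born. Count = 1.
Day n: the number of surreal numbers born by day n is 2^(n+1) - 1.
By day 0: 2^1 - 1 = 1
By day 1: 2^2 - 1 = 3
By day 1: 3 surreal numbers.

3


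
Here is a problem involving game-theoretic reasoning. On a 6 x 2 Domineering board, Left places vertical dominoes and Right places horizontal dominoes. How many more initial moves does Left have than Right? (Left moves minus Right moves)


Board is 6 x 2 (rows x cols).
Left (vertical) placements: (rows-1) * cols = 5 * 2 = 10
Right (horizontal) placements: rows * (cols-1) = 6 * 1 = 6
Advantage = Left - Right = 10 - 6 = 4

4


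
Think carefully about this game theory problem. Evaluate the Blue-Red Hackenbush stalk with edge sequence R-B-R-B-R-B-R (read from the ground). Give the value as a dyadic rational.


Edges (from ground): R-B-R-B-R-B-R
By Berlekamp's sign-expansion rule, a Blue-Red Hackenbush stalk has the value of the surreal number whose sign sequence is the edge sequence with B -> + and R -> -.
Sign sequence: -+-+-+-
Trace the sign expansion in the surreal number tree, starting from 0:
Edge 1: R (sign -) -> bounds (-inf, 0), value = -1
Edge 2: B (sign +) -> bounds (-1, 0), value = -1/2
Edge 3: R (sign -) -> bounds (-1, -1/2), value = -3/4
Edge 4: B (sign +) -> bounds (-3/4, -1/2), value = -5/8
Edge 5: R (sign -) -> bounds (-3/4, -5/8), value = -11/16
Edge 6: B (sign +) -> bounds (-11/16, -5/8), value = -21/32
Edge 7: R (sign -) -> bounds (-11/16, -21/32), value = -43/64
Game value = -43/64

-43/64


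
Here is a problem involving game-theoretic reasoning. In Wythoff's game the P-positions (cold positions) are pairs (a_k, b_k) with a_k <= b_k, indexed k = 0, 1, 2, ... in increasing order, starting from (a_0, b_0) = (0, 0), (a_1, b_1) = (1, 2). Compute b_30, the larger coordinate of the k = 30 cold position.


By Wythoff's theorem, a_k = floor(k * phi) and b_k = floor(k * phi^2) = a_k + k, where phi = (1 + sqrt(5))/2 is the golden ratio.
phi = (1 + sqrt(5))/2 = 1.618034
phi^2 = phi + 1 = 2.618034
k = 30
k * phi^2 = 30 * 2.618034 = 78.541020
b_30 = floor(k * phi^2) = 78 (check: a_30 + k = 48 + 30 = 78)

78


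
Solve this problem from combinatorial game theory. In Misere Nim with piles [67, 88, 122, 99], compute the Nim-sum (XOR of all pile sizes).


We need the XOR (exclusive or) of all pile sizes.
After XOR-ing pile 1 (size 67): 0 XOR 67 = 67
After XOR-ing pile 2 (size 88): 67 XOR 88 = 27
After XOR-ing pile 3 (size 122): 27 XOR 122 = 97
After XOR-ing pile 4 (size 99): 97 XOR 99 = 2
The Nim-value of this position is 2.

2


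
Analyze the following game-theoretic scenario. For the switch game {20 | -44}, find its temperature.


The game is {20 | -44}, a switch {a | b} with numbers a > b.
Cooling {a | b} by t gives {a - t | b + t}, which stops being hot when a - t = b + t, i.e. at t = (a - b)/2. So the temperature of a switch is (a - b)/2.
Temperature = (Left option - Right option) / 2
= (20 - (-44)) / 2
= 64 / 2
= 32

32


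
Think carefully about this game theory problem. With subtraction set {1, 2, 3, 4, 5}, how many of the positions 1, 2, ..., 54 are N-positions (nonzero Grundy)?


Subtraction set S = {1, 2, 3, 4, 5}, so G(n) = n mod 6.
G(n) = 0 when n is a multiple of 6.
Multiples of 6 in [1, 54]: 9
N-positions (nonzero Grundy) = 54 - 9 = 45

45


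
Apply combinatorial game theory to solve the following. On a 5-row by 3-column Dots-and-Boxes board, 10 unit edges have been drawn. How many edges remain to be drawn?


Grid: 5 x 3 boxes, i.e. 6 rows and 4 columns of dots.
Horizontal edges: (rows + 1) * cols = 6 * 3 = 18
Vertical edges: rows * (cols + 1) = 5 * 4 = 20
Total edges: 18 + 20 = 38
Edges drawn: 10
Remaining: 38 - 10 = 28

28


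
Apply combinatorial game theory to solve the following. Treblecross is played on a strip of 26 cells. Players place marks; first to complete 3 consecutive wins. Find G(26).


Treblecross: place X on empty cells; 3-in-a-row wins.
Playing within two cells of an existing X lets the opponent win at once, so sensible play treats the cells i-2..i+2 around each X as dead. The player left with no safe cell loses, so this is a normal-play take-away game on strips of safe cells.
Placing X at cell i (0-indexed) of a strip of k safe cells leaves independent strips of sizes max(0, i-2) and max(0, k-i-3). Hence G(k) = mex{ G(max(0,i-2)) XOR G(max(0,k-i-3)) : 0 <= i < k }, with G(0) = 0.
G(1): splits (0,0):0^0=0 -> mex({0}) = 1
G(2): splits (0,0):0^0=0 -> mex({0}) = 1
G(3): splits (0,0):0^0=0 -> mex({0}) = 1
G(4): splits (0,1):0^1=1 (0,0):0^0=0 -> mex({0, 1}) = 2
G(5): splits (0,2):0^1=1 (0,1):0^1=1 (0,0):0^0=0 -> mex({0, 1}) = 2
G(6) = mex({1}) = 0
G(7) = mex({0, 1, 2}) = 3
G(8) = mex({0, 1, 2}) = 3
G(9) = mex({0, 2}) = 1
G(10) = mex({0, 2, 3}) = 1
G(11) = mex({0, 3}) = 1
G(12) = mex({1, 3}) = 0
G(13) = mex({0, 1, 2, 3}) = 4
G(14) = mex({0, 1, 2}) = 3
G(15) = mex({0, 1, 2}) = 3
G(16) = mex({0, 1, 2, 4}) = 3
G(17) = mex({0, 1, 3, 4}) = 2
G(18) = mex({0, 1, 3, 4}) = 2
G(19) = mex({0, 1, 3, 5}) = 2
G(20) = mex({0, 1, 2, 3, 5}) = 4
G(21) = mex({0, 1, 2, 3, 5}) = 4
G(22) = mex({1, 2, 6}) = 0
G(23) = mex({0, 1, 2, 3, 4, 6}) = 5
G(24) = mex({0, 1, 2, 3, 4}) = 5
G(25) = mex({0, 1, 3, 4, 7}) = 2
G(26) = mex({0, 1, 3, 4, 5, 7}) = 2
Therefore G(26) = 2.

2


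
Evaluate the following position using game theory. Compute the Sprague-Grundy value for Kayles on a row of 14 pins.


Kayles: a move removes 1 or 2 adjacent pins from a contiguous row.
Removing pins from a row of k leaves two independent rows (a, b) with a + b = k - 1 (one pin) or a + b = k - 2 (two pins); an end removal gives a = 0.
By Sprague-Grundy, G(k) = mex{ G(a) XOR G(b) } over all these splits. G(0) = 0.
G(1): splits (0,0):0^0=0 -> mex({0}) = 1
G(2): splits (0,1):0^1=1 (0,0):0^0=0 -> mex({0, 1}) = 2
G(3): splits (0,2):0^2=2 (1,1):1^1=0 (0,1):0^1=1 -> mex({0, 1, 2}) = 3
G(4): splits (0,3):0^3=3 (1,2):1^2=3 (0,2):0^2=2 (1,1):1^1=0 -> mex({0, 2, 3}) = 1
G(5): splits (0,4):0^1=1 (1,3):1^3=2 (2,2):2^2=0 (0,3):0^3=3 (1,2):1^2=3 -> mex({0, 1, 2, 3}) = 4
G(6) = mex({0, 1, 2, 4}) = 3
G(7) = mex({0, 1, 3, 4, 5}) = 2
G(8) = mex({0, 2, 3, 5, 6}) = 1
G(9) = mex({0, 1, 2, 3, 6, 7}) = 4
G(10) = mex({0, 1, 3, 4, 5, 7}) = 2
G(11) = mex({0, 1, 2, 3, 4, 5}) = 6
G(12) = mex({0, 1, 2, 3, 5, 6, 7}) = 4
G(13) = mex({0, 2, 3, 4, 6, 7}) = 1
G(14) = mex({0, 1, 4, 5, 6, 7}) = 2
Therefore G(14) = 2.

2


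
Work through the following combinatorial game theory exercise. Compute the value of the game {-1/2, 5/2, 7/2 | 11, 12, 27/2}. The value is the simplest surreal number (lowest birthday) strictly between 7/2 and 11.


Left options: {-1/2, 5/2, 7/2}, max = 7/2
Right options: {11, 12, 27/2}, min = 11
All options are numbers and max(Left) < min(Right), so by the simplicity theorem the value is the simplest (earliest-born) number strictly between 7/2 and 11.
Integers 4 through 10 all lie strictly between 7/2 and 11.
Among integers, the simplest (lowest birthday = smallest |n|; 0 is born on day 0, +-n on day n) is 4.
No non-integer in the interval can be simpler: if x is a non-integer in the interval, then floor(x) or ceil(x) also lies in the interval (the interval contains an integer), and both are proper prefixes of x's sign expansion, i.e. born earlier. So the game value is 4.
Game value = 4

4


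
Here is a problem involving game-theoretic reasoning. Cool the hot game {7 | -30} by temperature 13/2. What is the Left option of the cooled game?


Original game: {7 | -30} (a switch {a | b} with a > b).
Cooling by t (for t below the temperature (a - b)/2 = 37/2) taxes each move by t: {a | b} cooled by t is {a - t | b + t}.
Cooling amount: t = 13/2
Cooled Left option: 7 - 13/2 = 1/2
Cooled Right option: -30 + 13/2 = -47/2
Cooled game: {1/2 | -47/2}
Left option = 1/2

1/2


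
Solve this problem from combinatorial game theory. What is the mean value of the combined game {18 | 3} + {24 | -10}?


G1 = {18 | 3}, G2 = {24 | -10}
Each is a switch {a | b} with numbers a > b; its mean value is (a + b)/2, and mean value is additive over game sums: m(G1 + G2) = m(G1) + m(G2).
Mean of G1 = (18 + (3))/2 = 21/2 = 21/2
Mean of G2 = (24 + (-10))/2 = 14/2 = 7
Mean of G1 + G2 = 21/2 + 7 = 35/2

35/2


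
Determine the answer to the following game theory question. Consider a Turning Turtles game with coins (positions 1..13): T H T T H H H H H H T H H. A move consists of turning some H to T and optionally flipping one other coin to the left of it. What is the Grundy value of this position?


Coins: T H T T H H H H H H T H H
Key fact: a single head at position k behaves exactly like a Nim heap of size k (turning it to T and optionally flipping a coin at j < k corresponds to moving the heap from k to j, or to 0), and heads combine as a disjunctive sum (two heads at the same place would cancel, matching j XOR j = 0). So the Nim-value is the XOR of the 1-indexed positions of the heads.
Face-up positions (1-indexed): [2, 5, 6, 7, 8, 9, 10, 12, 13]
XOR 0 with 2: 0 XOR 2 = 2
XOR 2 with 5: 2 XOR 5 = 7
XOR 7 with 6: 7 XOR 6 = 1
XOR 1 with 7: 1 XOR 7 = 6
XOR 6 with 8: 6 XOR 8 = 14
XOR 14 with 9: 14 XOR 9 = 7
XOR 7 with 10: 7 XOR 10 = 13
XOR 13 with 12: 13 XOR 12 = 1
XOR 1 with 13: 1 XOR 13 = 12
Nim-value = 12

12


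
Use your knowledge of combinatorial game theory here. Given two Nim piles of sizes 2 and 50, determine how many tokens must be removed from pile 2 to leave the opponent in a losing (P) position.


Piles: 2 and 50
Current XOR: 2 XOR 50 = 48 (non-zero, so this is an N-position).
To make the XOR zero, we need to find a move that balances the piles.
For pile 2 (size 50): target = 50 XOR 48 = 2
We reduce pile 2 from 50 to 2.
Tokens removed: 50 - 2 = 48
Verification: 2 XOR 2 = 0

48


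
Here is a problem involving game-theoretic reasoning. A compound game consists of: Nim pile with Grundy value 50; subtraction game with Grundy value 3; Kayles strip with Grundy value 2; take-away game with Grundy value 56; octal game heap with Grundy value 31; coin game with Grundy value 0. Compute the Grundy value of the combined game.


By the Sprague-Grundy theorem, the Grundy value of a sum of games is the XOR of individual Grundy values.
Nim pile: Grundy value = 50. Running XOR: 0 XOR 50 = 50
subtraction game: Grundy value = 3. Running XOR: 50 XOR 3 = 49
Kayles strip: Grundy value = 2. Running XOR: 49 XOR 2 = 51
take-away game: Grundy value = 56. Running XOR: 51 XOR 56 = 11
octal game heap: Grundy value = 31. Running XOR: 11 XOR 31 = 20
coin game: Grundy value = 0. Running XOR: 20 XOR 0 = 20
The combined Grundy value is 20.

20


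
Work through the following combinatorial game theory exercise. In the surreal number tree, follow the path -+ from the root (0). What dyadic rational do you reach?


Sign expansion: -+
Rule: track bounds (lo, hi), initially (-inf, +inf). On '+', the current value becomes lo and we move to the simplest number in (value, hi): value + 1 if hi = +inf, otherwise the midpoint (value + hi)/2. On '-', the current value becomes hi and we move to value - 1 if lo = -inf, otherwise the midpoint (lo + value)/2.
Start at 0.
Step 1: sign = -, move left. Bounds: (-inf, 0). Value = -1
Step 2: sign = +, move right. Bounds: (-1, 0). Value = -1/2
The surreal number with sign expansion -+ is -1/2.

-1/2


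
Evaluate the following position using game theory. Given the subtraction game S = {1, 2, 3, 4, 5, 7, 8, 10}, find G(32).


The subtraction set is S = {1, 2, 3, 4, 5, 7, 8, 10}.
G(k) = mex{ G(k - s) : s in S, s <= k }. We compute iteratively: G(0) = 0.
G(1) = mex({0}) = 1
G(2) = mex({0, 1}) = 2
G(3) = mex({0, 1, 2}) = 3
G(4) = mex({0, 1, 2, 3}) = 4
G(5) = mex({0, 1, 2, 3, 4}) = 5
G(6) = mex({1, 2, 3, 4, 5}) = 0
G(7) = mex({0, 2, 3, 4, 5}) = 1
G(8) = mex({0, 1, 3, 4, 5}) = 2
G(9) = mex({0, 1, 2, 4, 5}) = 3
G(10) = mex({0, 1, 2, 3, 5}) = 4
G(11) = mex({0, 1, 2, 3, 4}) = 5
G(12) = mex({1, 2, 3, 4, 5}) = 0
G(13) = mex({0, 2, 3, 4, 5}) = 1
G(14) = mex({0, 1, 3, 4, 5}) = 2
G(15) = mex({0, 1, 2, 4, 5}) = 3
Observe that G(6)..G(15) = 0, 1, 2, 3, 4, 5, 0, 1, 2, 3 repeats G(0)..G(9) = 0, 1, 2, 3, 4, 5, 0, 1, 2, 3.
For k >= max(S) = 10, G(k) is determined by the previous 10 values G(k-10)..G(k-1); a window of 10 consecutive values has recurred shifted by 6, so by induction G(k + 6) = G(k) for all k >= 0: the sequence is periodic from the start with period 6.
One period: G(0..5) = 0, 1, 2, 3, 4, 5.
32 mod 6 = 2, so G(32) = G(2) = 2.

2


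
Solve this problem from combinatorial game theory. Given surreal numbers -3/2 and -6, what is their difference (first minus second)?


x = -3/2, y = -6
Converting to common denominator: 2
x = -3/2, y = -12/2
x - y = -3/2 - -6 = 9/2

9/2


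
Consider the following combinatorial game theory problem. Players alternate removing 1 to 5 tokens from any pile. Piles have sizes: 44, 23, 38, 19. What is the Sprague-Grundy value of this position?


Subtraction set: {1, 2, 3, 4, 5}
For this subtraction set, G(n) = n mod 6 (period = max + 1 = 6).
Pile 1 (size 44): G(44) = 44 mod 6 = 2
Pile 2 (size 23): G(23) = 23 mod 6 = 5
Pile 3 (size 38): G(38) = 38 mod 6 = 2
Pile 4 (size 19): G(19) = 19 mod 6 = 1
Total Grundy value = XOR of all: 2 XOR 5 XOR 2 XOR 1 = 4

4


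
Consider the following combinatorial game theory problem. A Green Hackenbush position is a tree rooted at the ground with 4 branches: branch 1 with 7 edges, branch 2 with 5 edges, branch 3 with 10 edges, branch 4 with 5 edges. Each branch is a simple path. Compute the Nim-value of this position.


The tree has 4 branches from the ground vertex.
In Green Hackenbush, the Nim-value of a simple path of length k is k.
Branch 1: length 7, Nim-value = 7
Branch 2: length 5, Nim-value = 5
Branch 3: length 10, Nim-value = 10
Branch 4: length 5, Nim-value = 5
Total Nim-value = XOR of all branch values:
0 XOR 7 = 7
7 XOR 5 = 2
2 XOR 10 = 8
8 XOR 5 = 13
Nim-value of the tree = 13

13


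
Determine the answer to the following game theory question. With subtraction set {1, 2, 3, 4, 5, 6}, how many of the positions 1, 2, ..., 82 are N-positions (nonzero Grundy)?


Subtraction set S = {1, 2, 3, 4, 5, 6}, so G(n) = n mod 7.
G(n) = 0 when n is a multiple of 7.
Multiples of 7 in [1, 82]: 11
N-positions (nonzero Grundy) = 82 - 11 = 71

71


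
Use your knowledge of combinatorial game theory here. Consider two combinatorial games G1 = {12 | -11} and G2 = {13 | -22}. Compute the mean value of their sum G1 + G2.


G1 = {12 | -11}, G2 = {13 | -22}
Each is a switch {a | b} with numbers a > b; its mean value is (a + b)/2, and mean value is additive over game sums: m(G1 + G2) = m(G1) + m(G2).
Mean of G1 = (12 + (-11))/2 = 1/2 = 1/2
Mean of G2 = (13 + (-22))/2 = -9/2 = -9/2
Mean of G1 + G2 = 1/2 + -9/2 = -4

-4


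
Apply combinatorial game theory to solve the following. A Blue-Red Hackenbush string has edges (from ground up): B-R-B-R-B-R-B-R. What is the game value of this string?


Edges (from ground): B-R-B-R-B-R-B-R
By Berlekamp's sign-expansion rule, a Blue-Red Hackenbush stalk has the value of the surreal number whose sign sequence is the edge sequence with B -> + and R -> -.
Sign sequence: +-+-+-+-
Trace the sign expansion in the surreal number tree, starting from 0:
Edge 1: B (sign +) -> bounds (0, +inf), value = 1
Edge 2: R (sign -) -> bounds (0, 1), value = 1/2
Edge 3: B (sign +) -> bounds (1/2, 1), value = 3/4
Edge 4: R (sign -) -> bounds (1/2, 3/4), value = 5/8
Edge 5: B (sign +) -> bounds (5/8, 3/4), value = 11/16
Edge 6: R (sign -) -> bounds (5/8, 11/16), value = 21/32
Edge 7: B (sign +) -> bounds (21/32, 11/16), value = 43/64
Edge 8: R (sign -) -> bounds (21/32, 43/64), value = 85/128
Game value = 85/128

85/128


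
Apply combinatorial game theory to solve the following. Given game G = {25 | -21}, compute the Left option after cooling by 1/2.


Original game: {25 | -21} (a switch {a | b} with a > b).
Cooling by t (for t below the temperature (a - b)/2 = 23) taxes each move by t: {a | b} cooled by t is {a - t | b + t}.
Cooling amount: t = 1/2
Cooled Left option: 25 - 1/2 = 49/2
Cooled Right option: -21 + 1/2 = -41/2
Cooled game: {49/2 | -41/2}
Left option = 49/2

49/2


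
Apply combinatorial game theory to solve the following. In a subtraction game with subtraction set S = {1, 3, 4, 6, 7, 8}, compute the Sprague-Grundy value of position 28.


The subtraction set is S = {1, 3, 4, 6, 7, 8}.
G(k) = mex{ G(k - s) : s in S, s <= k }. We compute iteratively: G(0) = 0.
G(1) = mex({0}) = 1
G(2) = mex({1}) = 0
G(3) = mex({0}) = 1
G(4) = mex({0, 1}) = 2
G(5) = mex({0, 1, 2}) = 3
G(6) = mex({0, 1, 3}) = 2
G(7) = mex({0, 1, 2}) = 3
G(8) = mex({0, 1, 2, 3}) = 4
G(9) = mex({0, 1, 2, 3, 4}) = 5
G(10) = mex({0, 1, 2, 3, 5}) = 4
G(11) = mex({1, 2, 3, 4}) = 0
G(12) = mex({0, 2, 3, 4, 5}) = 1
G(13) = mex({1, 2, 3, 4, 5}) = 0
G(14) = mex({0, 2, 3, 4}) = 1
G(15) = mex({0, 1, 3, 4, 5}) = 2
G(16) = mex({0, 1, 2, 4, 5}) = 3
G(17) = mex({0, 1, 3, 4, 5}) = 2
G(18) = mex({0, 1, 2, 4}) = 3
Observe that G(11)..G(18) = 0, 1, 0, 1, 2, 3, 2, 3 repeats G(0)..G(7) = 0, 1, 0, 1, 2, 3, 2, 3.
For k >= max(S) = 8, G(k) is determined by the previous 8 values G(k-8)..G(k-1); a window of 8 consecutive values has recurred shifted by 11, so by induction G(k + 11) = G(k) for all k >= 0: the sequence is periodic from the start with period 11.
One period: G(0..10) = 0, 1, 0, 1, 2, 3, 2, 3, 4, 5, 4.
28 mod 11 = 6, so G(28) = G(6) = 2.

2


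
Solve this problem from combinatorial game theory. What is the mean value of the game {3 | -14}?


Game = {3 | -14}, a switch {a | b} with numbers a > b.
Its thermograph has left wall a - t and right wall b + t, which meet at t = (a - b)/2, where both equal (a + b)/2. So the mast (mean value) is at (a + b)/2.
Mean = (3 + (-14))/2 = -11/2 = -11/2

-11/2


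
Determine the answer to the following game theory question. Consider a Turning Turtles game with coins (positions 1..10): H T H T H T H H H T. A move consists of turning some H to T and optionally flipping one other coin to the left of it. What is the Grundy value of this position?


Coins: H T H T H T H H H T
Key fact: a single head at position k behaves exactly like a Nim heap of size k (turning it to T and optionally flipping a coin at j < k corresponds to moving the heap from k to j, or to 0), and heads combine as a disjunctive sum (two heads at the same place would cancel, matching j XOR j = 0). So the Nim-value is the XOR of the 1-indexed positions of the heads.
Face-up positions (1-indexed): [1, 3, 5, 7, 8, 9]
XOR 0 with 1: 0 XOR 1 = 1
XOR 1 with 3: 1 XOR 3 = 2
XOR 2 with 5: 2 XOR 5 = 7
XOR 7 with 7: 7 XOR 7 = 0
XOR 0 with 8: 0 XOR 8 = 8
XOR 8 with 9: 8 XOR 9 = 1
Nim-value = 1

1


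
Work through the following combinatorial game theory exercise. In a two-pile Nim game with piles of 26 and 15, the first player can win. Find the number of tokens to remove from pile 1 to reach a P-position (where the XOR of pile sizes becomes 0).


Piles: 26 and 15
Current XOR: 26 XOR 15 = 21 (non-zero, so this is an N-position).
To make the XOR zero, we need to find a move that balances the piles.
For pile 1 (size 26): target = 26 XOR 21 = 15
We reduce pile 1 from 26 to 15.
Tokens removed: 26 - 15 = 11
Verification: 15 XOR 15 = 0

11


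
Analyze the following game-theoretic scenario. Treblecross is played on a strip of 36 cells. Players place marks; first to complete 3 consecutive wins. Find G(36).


Treblecross: place X on empty cells; 3-in-a-row wins.
Playing within two cells of an existing X lets the opponent win at once, so sensible play treats the cells i-2..i+2 around each X as dead. The player left with no safe cell loses, so this is a normal-play take-away game on strips of safe cells.
Placing X at cell i (0-indexed) of a strip of k safe cells leaves independent strips of sizes max(0, i-2) and max(0, k-i-3). Hence G(k) = mex{ G(max(0,i-2)) XOR G(max(0,k-i-3)) : 0 <= i < k }, with G(0) = 0.
G(1): splits (0,0):0^0=0 -> mex({0}) = 1
G(2): splits (0,0):0^0=0 -> mex({0}) = 1
G(3): splits (0,0):0^0=0 -> mex({0}) = 1
G(4): splits (0,1):0^1=1 (0,0):0^0=0 -> mex({0, 1}) = 2
G(5): splits (0,2):0^1=1 (0,1):0^1=1 (0,0):0^0=0 -> mex({0, 1}) = 2
G(6) = mex({1}) = 0
G(7) = mex({0, 1, 2}) = 3
G(8) = mex({0, 1, 2}) = 3
G(9) = mex({0, 2}) = 1
G(10) = mex({0, 2, 3}) = 1
G(11) = mex({0, 3}) = 1
G(12) = mex({1, 3}) = 0
G(13) = mex({0, 1, 2, 3}) = 4
G(14) = mex({0, 1, 2}) = 3
G(15) = mex({0, 1, 2}) = 3
G(16) = mex({0, 1, 2, 4}) = 3
G(17) = mex({0, 1, 3, 4}) = 2
G(18) = mex({0, 1, 3, 4}) = 2
G(19) = mex({0, 1, 3, 5}) = 2
G(20) = mex({0, 1, 2, 3, 5}) = 4
G(21) = mex({0, 1, 2, 3, 5}) = 4
G(22) = mex({1, 2, 6}) = 0
G(23) = mex({0, 1, 2, 3, 4, 6}) = 5
G(24) = mex({0, 1, 2, 3, 4}) = 5
G(25) = mex({0, 1, 3, 4, 7}) = 2
G(26) = mex({0, 1, 3, 4, 5, 7}) = 2
G(27) = mex({0, 1, 3, 5}) = 2
G(28) = mex({0, 1, 2, 5}) = 3
G(29) = mex({0, 1, 2, 4, 5, 6}) = 3
G(30) = mex({1, 2, 4, 6}) = 0
G(31) = mex({0, 1, 2, 3, 4, 6}) = 5
G(32) = mex({1, 2, 3, 4, 7}) = 0
G(33) = mex({0, 3, 7}) = 1
G(34) = mex({0, 2, 3, 5, 7}) = 1
G(35) = mex({0, 2, 3, 5, 6}) = 1
G(36) = mex({0, 1, 2, 5, 6}) = 3
Therefore G(36) = 3.

3


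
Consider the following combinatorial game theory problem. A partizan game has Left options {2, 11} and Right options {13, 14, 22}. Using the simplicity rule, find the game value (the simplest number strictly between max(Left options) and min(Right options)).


Left options: {2, 11}, max = 11
Right options: {13, 14, 22}, min = 13
All options are numbers and max(Left) < min(Right), so by the simplicity theorem the value is the simplest (earliest-born) number strictly between 11 and 13.
The only integer strictly between 11 and 13 is 12.
No non-integer in the interval can be simpler: if x is a non-integer in the interval, then floor(x) or ceil(x) also lies in the interval (the interval contains an integer), and both are proper prefixes of x's sign expansion, i.e. born earlier. So the game value is 12.
Game value = 12

12


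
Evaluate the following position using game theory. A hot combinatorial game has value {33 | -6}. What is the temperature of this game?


The game is {33 | -6}, a switch {a | b} with numbers a > b.
Cooling {a | b} by t gives {a - t | b + t}, which stops being hot when a - t = b + t, i.e. at t = (a - b)/2. So the temperature of a switch is (a - b)/2.
Temperature = (Left option - Right option) / 2
= (33 - (-6)) / 2
= 39 / 2
= 39/2

39/2


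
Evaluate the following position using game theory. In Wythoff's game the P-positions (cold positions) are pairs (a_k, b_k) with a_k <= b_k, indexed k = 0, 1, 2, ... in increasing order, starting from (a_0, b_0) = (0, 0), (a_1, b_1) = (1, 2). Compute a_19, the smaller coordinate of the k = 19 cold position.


By Wythoff's theorem, a_k = floor(k * phi) and b_k = floor(k * phi^2) = a_k + k, where phi = (1 + sqrt(5))/2 is the golden ratio.
phi = (1 + sqrt(5))/2 = 1.618034
k = 19
k * phi = 19 * 1.618034 = 30.742646
a_19 = floor(k * phi) = 30

30


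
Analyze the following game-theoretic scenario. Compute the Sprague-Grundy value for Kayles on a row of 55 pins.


Kayles: a move removes 1 or 2 adjacent pins from a contiguous row.
Removing pins from a row of k leaves two independent rows (a, b) with a + b = k - 1 (one pin) or a + b = k - 2 (two pins); an end removal gives a = 0.
By Sprague-Grundy, G(k) = mex{ G(a) XOR G(b) } over all these splits. G(0) = 0.
G(1): splits (0,0):0^0=0 -> mex({0}) = 1
G(2): splits (0,1):0^1=1 (0,0):0^0=0 -> mex({0, 1}) = 2
G(3): splits (0,2):0^2=2 (1,1):1^1=0 (0,1):0^1=1 -> mex({0, 1, 2}) = 3
G(4): splits (0,3):0^3=3 (1,2):1^2=3 (0,2):0^2=2 (1,1):1^1=0 -> mex({0, 2, 3}) = 1
G(5): splits (0,4):0^1=1 (1,3):1^3=2 (2,2):2^2=0 (0,3):0^3=3 (1,2):1^2=3 -> mex({0, 1, 2, 3}) = 4
G(6) = mex({0, 1, 2, 4}) = 3
G(7) = mex({0, 1, 3, 4, 5}) = 2
G(8) = mex({0, 2, 3, 5, 6}) = 1
G(9) = mex({0, 1, 2, 3, 6, 7}) = 4
G(10) = mex({0, 1, 3, 4, 5, 7}) = 2
G(11) = mex({0, 1, 2, 3, 4, 5}) = 6
G(12) = mex({0, 1, 2, 3, 5, 6, 7}) = 4
G(13) = mex({0, 2, 3, 4, 6, 7}) = 1
G(14) = mex({0, 1, 4, 5, 6, 7}) = 2
G(15) = mex({0, 1, 2, 3, 4, 5, 6}) = 7
G(16) = mex({0, 2, 3, 5, 6, 7}) = 1
G(17) = mex({0, 1, 2, 3, 5, 6, 7}) = 4
G(18) = mex({0, 1, 2, 4, 5, 6}) = 3
G(19) = mex({0, 1, 3, 4, 5, 7}) = 2
G(20) = mex({0, 2, 3, 4, 5, 6, 7}) = 1
G(21) = mex({0, 1, 2, 3, 5, 6, 7}) = 4
G(22) = mex({0, 1, 2, 3, 4, 5, 7}) = 6
G(23) = mex({0, 1, 2, 3, 4, 5, 6}) = 7
G(24) = mex({0, 1, 2, 3, 5, 6, 7}) = 4
G(25) = mex({0, 2, 3, 4, 6, 7}) = 1
G(26) = mex({0, 1, 3, 4, 5, 6, 7}) = 2
G(27) = mex({0, 1, 2, 3, 4, 5, 6, 7}) = 8
G(28) = mex({0, 1, 2, 3, 4, 6, 7, 8}) = 5
G(29) = mex({0, 1, 2, 3, 5, 6, 7, 8, 9}) = 4
G(30) = mex({0, 1, 2, 3, 4, 5, 6, 9, 10}) = 7
G(31) = mex({0, 1, 3, 4, 5, 7, 10, 11}) = 2
G(32) = mex({0, 2, 3, 4, 5, 6, 7, 9, 11}) = 1
G(33) = mex({0, 1, 2, 3, 4, 5, 6, 7, 9, 12}) = 8
G(34) = mex({0, 1, 2, 3, 4, 5, 7, 8, 11, 12}) = 6
G(35) = mex({0, 1, 2, 3, 4, 5, 6, 8, 9, 10, 11}) = 7
G(36) = mex({0, 1, 2, 3, 5, 6, 7, 9, 10}) = 4
G(37) = mex({0, 2, 3, 4, 6, 7, 9, 10, 11, 12}) = 1
G(38) = mex({0, 1, 3, 4, 5, 6, 7, 9, 10, 11, 12}) = 2
G(39) = mex({0, 1, 2, 4, 5, 6, 7, 9, 10, 12, 14}) = 3
G(40) = mex({0, 2, 3, 4, 6, 7, 11, 12, 14}) = 1
G(41) = mex({0, 1, 2, 3, 5, 6, 7, 9, 10, 11, 12}) = 4
G(42) = mex({0, 1, 2, 3, 4, 5, 6, 9, 10}) = 7
G(43) = mex({0, 1, 3, 4, 5, 7, 9, 10, 12, 15}) = 2
G(44) = mex({0, 2, 3, 4, 5, 6, 7, 9, 10, 12, 15}) = 1
G(45) = mex({0, 1, 2, 3, 4, 5, 6, 7, 9, 10, 12, 14}) = 8
G(46) = mex({0, 1, 3, 4, 5, 7, 8, 11, 12, 14}) = 2
G(47) = mex({0, 1, 2, 3, 4, 5, 6, 8, 9, 10, 11, 12}) = 7
G(48) = mex({0, 1, 2, 3, 5, 6, 7, 9, 10}) = 4
G(49) = mex({0, 2, 3, 4, 6, 7, 9, 10, 11, 12, 15}) = 1
G(50) = mex({0, 1, 4, 5, 6, 7, 9, 11, 12, 14, 15}) = 2
G(51) = mex({0, 1, 2, 3, 4, 5, 6, 7, 9, 12, 14, 15}) = 8
G(52) = mex({0, 2, 3, 4, 5, 6, 7, 8, 11, 12, 15}) = 1
G(53) = mex({0, 1, 2, 3, 5, 6, 7, 8, 9, 10, 11, 12}) = 4
G(54) = mex({0, 1, 2, 3, 4, 5, 6, 9, 10}) = 7
G(55) = mex({0, 1, 3, 4, 5, 7, 9, 10, 11, 12}) = 2
Therefore G(55) = 2.

2


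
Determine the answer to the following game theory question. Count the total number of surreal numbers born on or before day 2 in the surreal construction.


Day 0: {|} = 0 is born. Count = 1.
Day n: the number of surreal numbers born by day n is 2^(n+1) - 1.
By day 0: 2^1 - 1 = 1
By day 1: 2^2 - 1 = 3
By day 2: 2^3 - 1 = 7
By day 2: 7 surreal numbers.

7


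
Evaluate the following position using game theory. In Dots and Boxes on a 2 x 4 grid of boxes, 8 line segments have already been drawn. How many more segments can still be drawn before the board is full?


Grid: 2 x 4 boxes, i.e. 3 rows and 5 columns of dots.
Horizontal edges: (rows + 1) * cols = 3 * 4 = 12
Vertical edges: rows * (cols + 1) = 2 * 5 = 10
Total edges: 12 + 10 = 22
Edges drawn: 8
Remaining: 22 - 8 = 14

14


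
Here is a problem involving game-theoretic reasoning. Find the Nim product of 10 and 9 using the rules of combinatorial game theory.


Nim multiplication is bilinear over XOR: (u XOR v) * w = (u*w) XOR (v*w).
So we split each operand into its bit components and XOR the pairwise Nim products.
10 = 2 + 8 (as XOR of powers of 2).
9 = 1 + 8 (as XOR of powers of 2).
Using the standard Nim-product table on single bits:
  2*2 = 3,   2*4 = 8,   2*8 = 12,
  4*4 = 6,   4*8 = 11,  8*8 = 13,
and  1*x = x (identity), k*l = l*k (commutative).
Pairwise Nim products:
  2 * 1 = 2
  2 * 8 = 12
  8 * 1 = 8
  8 * 8 = 13
XOR them: 2 XOR 12 XOR 8 XOR 13 = 11.
Result: 10 * 9 = 11 (in Nim).

11


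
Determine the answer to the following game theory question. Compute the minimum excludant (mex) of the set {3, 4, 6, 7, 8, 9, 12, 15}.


Set = {3, 4, 6, 7, 8, 9, 12, 15}
0 is NOT in the set. This is the mex.
mex = 0

0


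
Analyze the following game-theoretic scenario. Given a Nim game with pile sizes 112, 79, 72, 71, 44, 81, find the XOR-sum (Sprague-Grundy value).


We need the XOR (exclusive or) of all pile sizes.
After XOR-ing pile 1 (size 112): 0 XOR 112 = 112
After XOR-ing pile 2 (size 79): 112 XOR 79 = 63
After XOR-ing pile 3 (size 72): 63 XOR 72 = 119
After XOR-ing pile 4 (size 71): 119 XOR 71 = 48
After XOR-ing pile 5 (size 44): 48 XOR 44 = 28
After XOR-ing pile 6 (size 81): 28 XOR 81 = 77
The Nim-value of this position is 77.

77


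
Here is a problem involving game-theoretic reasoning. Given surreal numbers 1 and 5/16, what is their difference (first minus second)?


x = 1, y = 5/16
Converting to common denominator: 16
x = 16/16, y = 5/16
x - y = 1 - 5/16 = 11/16

11/16


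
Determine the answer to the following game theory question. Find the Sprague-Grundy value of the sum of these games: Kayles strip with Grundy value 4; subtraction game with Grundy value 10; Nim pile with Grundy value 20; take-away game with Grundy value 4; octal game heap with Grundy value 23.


By the Sprague-Grundy theorem, the Grundy value of a sum of games is the XOR of individual Grundy values.
Kayles strip: Grundy value = 4. Running XOR: 0 XOR 4 = 4
subtraction game: Grundy value = 10. Running XOR: 4 XOR 10 = 14
Nim pile: Grundy value = 20. Running XOR: 14 XOR 20 = 26
take-away game: Grundy value = 4. Running XOR: 26 XOR 4 = 30
octal game heap: Grundy value = 23. Running XOR: 30 XOR 23 = 9
The combined Grundy value is 9.

9
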